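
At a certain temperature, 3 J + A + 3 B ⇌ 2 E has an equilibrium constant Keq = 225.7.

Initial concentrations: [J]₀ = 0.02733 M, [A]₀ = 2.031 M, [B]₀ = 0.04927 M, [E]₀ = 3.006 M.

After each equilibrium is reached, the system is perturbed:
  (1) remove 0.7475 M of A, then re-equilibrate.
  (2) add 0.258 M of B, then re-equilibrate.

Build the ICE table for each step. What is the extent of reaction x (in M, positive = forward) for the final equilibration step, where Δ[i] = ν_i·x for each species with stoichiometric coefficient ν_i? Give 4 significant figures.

x = 0.03481 M

Q₀ = 1.8222e+09 vs Keq = 225.7 ⇒ Q>K, reverse
Step 1:
                    J           A           B           E
  I           0.02733       2.031     0.04927       3.006
  C            0.4573      0.1524      0.4573     -0.3049
  E            0.4847       2.183      0.5066       2.701
  solve Keq expr → x = -0.1524; check Q = 225.7
Then remove 0.7475 M of A.
Step 2:
                    J           A           B           E
  I            0.4847       1.436      0.5066       2.701
  C           0.03368     0.01123     0.03368    -0.02245
  E            0.5184       1.447      0.5403       2.679
  solve Keq expr → x = -0.01123; check Q = 225.7
Then add 0.258 M of B.
Step 3:
                    J           A           B           E
  I            0.5184       1.447      0.7983       2.679
  C           -0.1044    -0.03481     -0.1044     0.06961
  E            0.4139       1.412      0.6939       2.748
  solve Keq expr → x = 0.03481; check Q = 225.7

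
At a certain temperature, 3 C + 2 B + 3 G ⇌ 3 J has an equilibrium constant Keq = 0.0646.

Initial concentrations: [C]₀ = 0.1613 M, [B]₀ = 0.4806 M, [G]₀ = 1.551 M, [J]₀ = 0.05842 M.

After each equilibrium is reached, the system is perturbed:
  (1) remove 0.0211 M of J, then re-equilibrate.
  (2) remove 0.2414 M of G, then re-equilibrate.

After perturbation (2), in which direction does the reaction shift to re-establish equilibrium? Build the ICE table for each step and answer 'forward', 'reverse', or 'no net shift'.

Q₀ = 0.05513 vs Keq = 0.0646 ⇒ Q<K, forward
Step 1:
                  C         B         G         J
  Initial    0.1613    0.4806     1.551   0.05842
  Change  -0.002146 -0.001431 -0.002146  0.002146
  Equil      0.1592    0.4792     1.549   0.06057
  solve Keq expr → x = 7.1542e-04; check Q = 0.0646
Then remove 0.0211 M of J.
Step 2:
                  C         B         G         J
  Initial    0.1592    0.4792     1.549   0.03947
  Change   -0.01438 -0.009589  -0.01438   0.01438
  Equil      0.1448    0.4696     1.534   0.05385
  solve Keq expr → x = 0.004795; check Q = 0.0646
Then remove 0.2414 M of G.
Step 3:
                  C         B         G         J
  Initial    0.1448    0.4696     1.293   0.05385
  Change   0.006073  0.004049  0.006073 -0.006073
  Equil      0.1508    0.4736     1.299   0.04778
  solve Keq expr → x = -0.002024; check Q = 0.0646

Direction: reverse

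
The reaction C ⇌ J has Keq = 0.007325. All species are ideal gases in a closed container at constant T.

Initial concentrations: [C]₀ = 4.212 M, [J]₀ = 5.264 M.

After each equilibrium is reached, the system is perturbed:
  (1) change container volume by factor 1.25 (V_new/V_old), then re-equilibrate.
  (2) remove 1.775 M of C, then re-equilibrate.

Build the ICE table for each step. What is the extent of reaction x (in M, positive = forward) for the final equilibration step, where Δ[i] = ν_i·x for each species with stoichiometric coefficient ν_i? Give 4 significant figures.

Q₀ = 1.25 vs Keq = 0.007325 ⇒ Q>K, reverse
Step 1:
                    C           J
  I             4.212       5.264
  C             5.195      -5.195
  E             9.407     0.06891
  solve Keq expr → x = -5.195; check Q = 0.007325
Then change container volume by factor 1.25 (V_new/V_old).
Step 2:
                    C           J
  I             7.526     0.05513
  C                 0           0
  E             7.526     0.05513
  solve Keq expr → x = 0; check Q = 0.007325
Then remove 1.775 M of C.
Step 3:
                    C           J
  I             5.751     0.05513
  C           0.01291    -0.01291
  E             5.764     0.04222
  solve Keq expr → x = -0.01291; check Q = 0.007325

x = -0.01291 M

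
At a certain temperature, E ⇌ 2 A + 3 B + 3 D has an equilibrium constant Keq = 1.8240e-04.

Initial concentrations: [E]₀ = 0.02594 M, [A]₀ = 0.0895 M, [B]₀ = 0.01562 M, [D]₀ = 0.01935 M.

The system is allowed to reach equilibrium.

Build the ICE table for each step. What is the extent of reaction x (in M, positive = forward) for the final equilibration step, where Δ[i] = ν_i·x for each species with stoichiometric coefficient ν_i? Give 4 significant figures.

Q₀ = 8.5263e-12 vs Keq = 1.8240e-04 ⇒ Q<K, forward
Step 1:
                    E           A           B           D
  init        0.02594      0.0895     0.01562     0.01935
  Δ          -0.02586     0.05172     0.07758     0.07758
  eq       8.0600e-05      0.1412      0.0932     0.09693
  solve Keq expr → x = 0.02586; check Q = 1.8240e-04

x = 0.02586 M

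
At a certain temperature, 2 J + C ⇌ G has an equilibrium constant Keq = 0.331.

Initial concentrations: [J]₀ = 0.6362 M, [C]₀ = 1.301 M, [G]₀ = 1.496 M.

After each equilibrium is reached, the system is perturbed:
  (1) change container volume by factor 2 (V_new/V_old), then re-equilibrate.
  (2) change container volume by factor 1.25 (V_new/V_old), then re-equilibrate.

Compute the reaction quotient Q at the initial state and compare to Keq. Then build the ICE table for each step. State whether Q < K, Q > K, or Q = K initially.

Q₀ = 2.841 vs Keq = 0.331 ⇒ Q>K, reverse
Step 1:
                   J          C          G
  I           0.6362      1.301      1.496
  C           0.7731     0.3866    -0.3866
  E            1.409      1.688      1.109
  solve Keq expr → x = -0.3866; check Q = 0.331
Then change container volume by factor 2 (V_new/V_old).
Step 2:
                   J          C          G
  I           0.7047     0.8438     0.5547
  C           0.3533     0.1767    -0.1767
  E            1.058       1.02     0.3781
  solve Keq expr → x = -0.1767; check Q = 0.331
Then change container volume by factor 1.25 (V_new/V_old).
Step 3:
                   J          C          G
  I           0.8464     0.8163     0.3025
  C          0.09631    0.04816   -0.04816
  E           0.9427     0.8645     0.2543
  solve Keq expr → x = -0.04816; check Q = 0.331

Q₀ = 2.841; Q > K (proceeds reverse)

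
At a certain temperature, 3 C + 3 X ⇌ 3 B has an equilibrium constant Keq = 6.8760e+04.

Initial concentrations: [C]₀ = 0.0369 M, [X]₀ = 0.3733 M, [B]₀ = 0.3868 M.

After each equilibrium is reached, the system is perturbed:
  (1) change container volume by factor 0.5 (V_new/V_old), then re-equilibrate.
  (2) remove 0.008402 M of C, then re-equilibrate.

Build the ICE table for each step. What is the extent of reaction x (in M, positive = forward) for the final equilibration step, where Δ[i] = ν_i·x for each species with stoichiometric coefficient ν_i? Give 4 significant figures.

Q₀ = 2.2141e+04 vs Keq = 6.8760e+04 ⇒ Q<K, forward
Step 1:
                   C          X          B
  init        0.0369     0.3733     0.3868
  Δ         -0.01021   -0.01021    0.01021
  eq         0.02669     0.3631      0.397
  solve Keq expr → x = 0.003403; check Q = 6.8760e+04
Then change container volume by factor 0.5 (V_new/V_old).
Step 2:
                   C          X          B
  init       0.05338     0.7262      0.794
  Δ         -0.02488   -0.02488    0.02488
  eq          0.0285     0.7013     0.8189
  solve Keq expr → x = 0.008292; check Q = 6.8760e+04
Then remove 0.008402 M of C.
Step 3:
                   C          X          B
  init        0.0201     0.7013     0.8189
  Δ         0.007819   0.007819  -0.007819
  eq         0.02792     0.7091     0.8111
  solve Keq expr → x = -0.002606; check Q = 6.8760e+04

x = -0.002606 M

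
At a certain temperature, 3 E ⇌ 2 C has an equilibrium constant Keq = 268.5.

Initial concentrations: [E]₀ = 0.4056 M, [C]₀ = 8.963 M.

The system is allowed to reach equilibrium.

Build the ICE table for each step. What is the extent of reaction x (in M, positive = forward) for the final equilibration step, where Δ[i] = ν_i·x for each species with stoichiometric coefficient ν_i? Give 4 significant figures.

x = -0.08492 M

Q₀ = 1204 vs Keq = 268.5 ⇒ Q>K, reverse
Step 1:
                   E          C
  Initial     0.4056      8.963
  Change      0.2548    -0.1698
  Equil       0.6604      8.793
  solve Keq expr → x = -0.08492; check Q = 268.5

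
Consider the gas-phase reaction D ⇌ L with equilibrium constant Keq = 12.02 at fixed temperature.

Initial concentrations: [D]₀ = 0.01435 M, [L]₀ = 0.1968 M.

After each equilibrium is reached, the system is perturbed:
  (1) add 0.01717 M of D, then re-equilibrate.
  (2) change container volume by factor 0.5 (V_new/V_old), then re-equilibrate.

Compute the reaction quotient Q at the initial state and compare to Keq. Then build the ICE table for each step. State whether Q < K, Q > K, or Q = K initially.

Q₀ = 13.71 vs Keq = 12.02 ⇒ Q>K, reverse
Step 1:
                   D          L
  init       0.01435     0.1968
  Δ         0.001867  -0.001867
  eq         0.01622     0.1949
  solve Keq expr → x = -0.001867; check Q = 12.02
Then add 0.01717 M of D.
Step 2:
                   D          L
  init       0.03339     0.1949
  Δ         -0.01585    0.01585
  eq         0.01754     0.2108
  solve Keq expr → x = 0.01585; check Q = 12.02
Then change container volume by factor 0.5 (V_new/V_old).
Step 3:
                   D          L
  init       0.03507     0.4216
  Δ                0          0
  eq         0.03507     0.4216
  solve Keq expr → x = 0; check Q = 12.02

Q₀ = 13.71; Q > K (proceeds reverse)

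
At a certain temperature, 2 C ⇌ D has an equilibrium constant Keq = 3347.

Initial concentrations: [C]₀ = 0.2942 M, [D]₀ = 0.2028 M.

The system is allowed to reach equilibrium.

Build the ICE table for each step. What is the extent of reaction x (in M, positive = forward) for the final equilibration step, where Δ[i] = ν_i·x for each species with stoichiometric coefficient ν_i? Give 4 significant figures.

Q₀ = 2.343 vs Keq = 3347 ⇒ Q<K, forward
Step 1:
                  C         D
  init       0.2942    0.2028
  Δ          -0.284     0.142
  eq        0.01015    0.3448
  solve Keq expr → x = 0.142; check Q = 3347

x = 0.142 M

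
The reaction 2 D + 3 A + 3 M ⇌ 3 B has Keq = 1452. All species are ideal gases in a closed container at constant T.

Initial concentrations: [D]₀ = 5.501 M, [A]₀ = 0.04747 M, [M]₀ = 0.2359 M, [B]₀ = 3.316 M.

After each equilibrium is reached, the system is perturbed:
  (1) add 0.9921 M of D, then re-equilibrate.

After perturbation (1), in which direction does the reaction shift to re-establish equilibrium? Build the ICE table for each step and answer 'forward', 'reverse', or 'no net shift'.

Direction: forward

Q₀ = 8.5806e+05 vs Keq = 1452 ⇒ Q>K, reverse
Step 1:
                   D          A          M          B
  Initial      5.501    0.04747     0.2359      3.316
  Change       0.113     0.1695     0.1695    -0.1695
  Equil        5.614      0.217     0.4054      3.146
  solve Keq expr → x = -0.0565; check Q = 1452
Then add 0.9921 M of D.
Step 2:
                   D          A          M          B
  Initial      6.606      0.217     0.4054      3.146
  Change    -0.00944   -0.01416   -0.01416    0.01416
  Equil        6.597     0.2028     0.3913      3.161
  solve Keq expr → x = 0.00472; check Q = 1452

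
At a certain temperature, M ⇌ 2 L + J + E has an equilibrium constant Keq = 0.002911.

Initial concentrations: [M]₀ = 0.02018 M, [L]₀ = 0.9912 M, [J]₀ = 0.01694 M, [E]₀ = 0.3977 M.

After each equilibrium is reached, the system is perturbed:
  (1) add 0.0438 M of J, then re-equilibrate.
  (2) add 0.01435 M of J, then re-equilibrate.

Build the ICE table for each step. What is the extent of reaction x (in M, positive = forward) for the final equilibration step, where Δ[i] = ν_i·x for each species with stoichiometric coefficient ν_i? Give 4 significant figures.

Q₀ = 0.328 vs Keq = 0.002911 ⇒ Q>K, reverse
Step 1:
                    M           L           J           E
  init        0.02018      0.9912     0.01694      0.3977
  Δ           0.01663    -0.03327    -0.01663    -0.01663
  eq          0.03681      0.9579  3.0646e-04      0.3811
  solve Keq expr → x = -0.01663; check Q = 0.002911
Then add 0.0438 M of J.
Step 2:
                    M           L           J           E
  init        0.03681      0.9579     0.04411      0.3811
  Δ            0.0432     -0.0864     -0.0432     -0.0432
  eq          0.08001      0.8715  9.0758e-04      0.3379
  solve Keq expr → x = -0.0432; check Q = 0.002911
Then add 0.01435 M of J.
Step 3:
                    M           L           J           E
  init        0.08001      0.8715     0.01526      0.3379
  Δ           0.01407    -0.02814    -0.01407    -0.01407
  eq          0.09408      0.8434    0.001189      0.3238
  solve Keq expr → x = -0.01407; check Q = 0.002911

x = -0.01407 M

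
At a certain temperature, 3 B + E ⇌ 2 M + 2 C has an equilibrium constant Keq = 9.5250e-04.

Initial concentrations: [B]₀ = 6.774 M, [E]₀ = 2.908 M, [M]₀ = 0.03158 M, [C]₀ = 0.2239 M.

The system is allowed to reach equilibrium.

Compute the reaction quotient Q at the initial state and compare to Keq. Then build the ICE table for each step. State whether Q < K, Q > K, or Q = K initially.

Q₀ = 5.5310e-08 vs Keq = 9.5250e-04 ⇒ Q<K, forward
Step 1:
                   B          E          M          C
  I            6.774      2.908    0.03158     0.2239
  C            -1.05      -0.35        0.7        0.7
  E            5.724      2.558     0.7316     0.9239
  solve Keq expr → x = 0.35; check Q = 9.5250e-04

Q₀ = 5.5310e-08; Q < K (proceeds forward)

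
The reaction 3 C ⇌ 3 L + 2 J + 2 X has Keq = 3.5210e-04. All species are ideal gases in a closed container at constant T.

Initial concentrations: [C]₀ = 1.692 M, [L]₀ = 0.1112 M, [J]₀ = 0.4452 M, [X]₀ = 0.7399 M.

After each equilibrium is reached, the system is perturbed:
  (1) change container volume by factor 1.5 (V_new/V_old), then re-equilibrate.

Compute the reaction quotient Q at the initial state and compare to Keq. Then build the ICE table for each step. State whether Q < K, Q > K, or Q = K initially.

Q₀ = 3.0801e-05; Q < K (proceeds forward)

Q₀ = 3.0801e-05 vs Keq = 3.5210e-04 ⇒ Q<K, forward
Step 1:
                    C           L           J           X
  Initial       1.692      0.1112      0.4452      0.7399
  Change     -0.09404     0.09404      0.0627      0.0627
  Equil         1.598      0.2052      0.5079      0.8026
  solve Keq expr → x = 0.03135; check Q = 3.5210e-04
Then change container volume by factor 1.5 (V_new/V_old).
Step 2:
                    C           L           J           X
  Initial       1.065      0.1368      0.3386      0.5351
  Change     -0.05957     0.05957     0.03971     0.03971
  Equil         1.006      0.1964      0.3783      0.5748
  solve Keq expr → x = 0.01986; check Q = 3.5210e-04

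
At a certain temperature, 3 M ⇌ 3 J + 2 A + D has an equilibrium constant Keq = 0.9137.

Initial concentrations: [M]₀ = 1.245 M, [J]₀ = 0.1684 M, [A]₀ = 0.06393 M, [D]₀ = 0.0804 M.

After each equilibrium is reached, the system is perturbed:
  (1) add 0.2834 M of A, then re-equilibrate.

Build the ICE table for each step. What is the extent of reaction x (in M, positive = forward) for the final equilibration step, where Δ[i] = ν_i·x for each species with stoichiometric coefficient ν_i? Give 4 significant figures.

Q₀ = 8.1317e-07 vs Keq = 0.9137 ⇒ Q<K, forward
Step 1:
                    M           J           A           D
  Initial       1.245      0.1684     0.06393      0.0804
  Change      -0.7742      0.7742      0.5161      0.2581
  Equil        0.4708      0.9426        0.58      0.3385
  solve Keq expr → x = 0.2581; check Q = 0.9137
Then add 0.2834 M of A.
Step 2:
                    M           J           A           D
  Initial      0.4708      0.9426      0.8634      0.3385
  Change      0.06707    -0.06707    -0.04471    -0.02236
  Equil        0.5379      0.8755      0.8187      0.3161
  solve Keq expr → x = -0.02236; check Q = 0.9137

x = -0.02236 M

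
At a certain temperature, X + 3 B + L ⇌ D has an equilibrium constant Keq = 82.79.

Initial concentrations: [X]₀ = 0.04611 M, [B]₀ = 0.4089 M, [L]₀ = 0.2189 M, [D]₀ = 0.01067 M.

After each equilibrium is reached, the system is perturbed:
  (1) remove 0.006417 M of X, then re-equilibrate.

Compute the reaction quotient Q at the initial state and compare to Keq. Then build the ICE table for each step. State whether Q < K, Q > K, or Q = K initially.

Q₀ = 15.46; Q < K (proceeds forward)

Q₀ = 15.46 vs Keq = 82.79 ⇒ Q<K, forward
Step 1:
                   X          B          L          D
  init       0.04611     0.4089     0.2189    0.01067
  Δ         -0.01486   -0.04458   -0.01486    0.01486
  eq         0.03125     0.3643      0.204    0.02553
  solve Keq expr → x = 0.01486; check Q = 82.79
Then remove 0.006417 M of X.
Step 2:
                   X          B          L          D
  init       0.02483     0.3643      0.204    0.02553
  Δ         0.002111   0.006332   0.002111  -0.002111
  eq         0.02694     0.3707     0.2062    0.02342
  solve Keq expr → x = -0.002111; check Q = 82.79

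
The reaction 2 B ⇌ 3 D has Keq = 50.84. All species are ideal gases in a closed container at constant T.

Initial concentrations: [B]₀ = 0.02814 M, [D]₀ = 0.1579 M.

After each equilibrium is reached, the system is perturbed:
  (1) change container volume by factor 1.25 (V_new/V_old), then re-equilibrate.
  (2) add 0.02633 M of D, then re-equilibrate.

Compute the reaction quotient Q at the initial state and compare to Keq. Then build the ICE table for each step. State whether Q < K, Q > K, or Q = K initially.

Q₀ = 4.972; Q < K (proceeds forward)

Q₀ = 4.972 vs Keq = 50.84 ⇒ Q<K, forward
Step 1:
                   B          D
  I          0.02814     0.1579
  C         -0.01711    0.02566
  E          0.01103     0.1836
  solve Keq expr → x = 0.008555; check Q = 50.84
Then change container volume by factor 1.25 (V_new/V_old).
Step 2:
                   B          D
  I         0.008824     0.1469
  C       -8.3090e-04   0.001246
  E         0.007993     0.1481
  solve Keq expr → x = 4.1545e-04; check Q = 50.84
Then add 0.02633 M of D.
Step 3:
                   B          D
  I         0.007993     0.1744
  C         0.001966  -0.002949
  E         0.009959     0.1715
  solve Keq expr → x = -9.8289e-04; check Q = 50.84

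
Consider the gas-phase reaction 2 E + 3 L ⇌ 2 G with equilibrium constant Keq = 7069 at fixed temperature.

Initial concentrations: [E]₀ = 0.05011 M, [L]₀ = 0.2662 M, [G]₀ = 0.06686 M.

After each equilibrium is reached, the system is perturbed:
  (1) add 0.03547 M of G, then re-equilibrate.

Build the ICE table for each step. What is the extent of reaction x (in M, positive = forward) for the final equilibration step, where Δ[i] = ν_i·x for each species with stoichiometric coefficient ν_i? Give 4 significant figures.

Q₀ = 94.38 vs Keq = 7069 ⇒ Q<K, forward
Step 1:
                  E         L         G
  init      0.05011    0.2662   0.06686
  Δ        -0.03727   -0.0559   0.03727
  eq        0.01284    0.2103    0.1041
  solve Keq expr → x = 0.01863; check Q = 7069
Then add 0.03547 M of G.
Step 2:
                  E         L         G
  init      0.01284    0.2103    0.1396
  Δ        0.003371  0.005056 -0.003371
  eq        0.01621    0.2154    0.1362
  solve Keq expr → x = -0.001685; check Q = 7069

x = -0.001685 M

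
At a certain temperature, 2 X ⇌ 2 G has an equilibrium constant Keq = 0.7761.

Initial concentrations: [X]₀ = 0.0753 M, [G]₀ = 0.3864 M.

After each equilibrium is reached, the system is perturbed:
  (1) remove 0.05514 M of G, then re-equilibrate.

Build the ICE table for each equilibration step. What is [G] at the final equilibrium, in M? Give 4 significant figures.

Q₀ = 26.33 vs Keq = 0.7761 ⇒ Q>K, reverse
Step 1:
                   X          G
  init        0.0753     0.3864
  Δ           0.1702    -0.1702
  eq          0.2455     0.2162
  solve Keq expr → x = -0.08508; check Q = 0.7761
Then remove 0.05514 M of G.
Step 2:
                   X          G
  init        0.2455     0.1611
  Δ         -0.02931    0.02931
  eq          0.2161     0.1904
  solve Keq expr → x = 0.01466; check Q = 0.7761

[G]_eq = 0.1904 M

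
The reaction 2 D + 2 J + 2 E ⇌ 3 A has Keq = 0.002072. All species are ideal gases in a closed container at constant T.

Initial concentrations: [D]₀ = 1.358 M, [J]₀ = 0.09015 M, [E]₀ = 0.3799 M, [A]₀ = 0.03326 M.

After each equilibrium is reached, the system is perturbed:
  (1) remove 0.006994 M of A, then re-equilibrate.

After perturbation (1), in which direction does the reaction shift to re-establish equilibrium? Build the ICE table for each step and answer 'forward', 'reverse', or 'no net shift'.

Q₀ = 0.01701 vs Keq = 0.002072 ⇒ Q>K, reverse
Step 1:
                   D          J          E          A
  Initial      1.358    0.09015     0.3799    0.03326
  Change     0.01011    0.01011    0.01011   -0.01516
  Equil        1.368     0.1003       0.39     0.0181
  solve Keq expr → x = -0.005053; check Q = 0.002072
Then remove 0.006994 M of A.
Step 2:
                   D          J          E          A
  Initial      1.368     0.1003       0.39    0.01111
  Change   -0.004214  -0.004214  -0.004214    0.00632
  Equil        1.364    0.09604     0.3858    0.01743
  solve Keq expr → x = 0.002107; check Q = 0.002072

Direction: forward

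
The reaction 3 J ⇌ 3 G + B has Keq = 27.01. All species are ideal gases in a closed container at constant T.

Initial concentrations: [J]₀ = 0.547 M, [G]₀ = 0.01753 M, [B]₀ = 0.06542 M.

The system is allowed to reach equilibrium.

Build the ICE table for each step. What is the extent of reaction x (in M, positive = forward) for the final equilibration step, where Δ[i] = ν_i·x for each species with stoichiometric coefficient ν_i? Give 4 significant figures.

Q₀ = 2.1532e-06 vs Keq = 27.01 ⇒ Q<K, forward
Step 1:
                    J           G           B
  I             0.547     0.01753     0.06542
  C           -0.4529      0.4529       0.151
  E           0.09412      0.4704      0.2164
  solve Keq expr → x = 0.151; check Q = 27.01

x = 0.151 M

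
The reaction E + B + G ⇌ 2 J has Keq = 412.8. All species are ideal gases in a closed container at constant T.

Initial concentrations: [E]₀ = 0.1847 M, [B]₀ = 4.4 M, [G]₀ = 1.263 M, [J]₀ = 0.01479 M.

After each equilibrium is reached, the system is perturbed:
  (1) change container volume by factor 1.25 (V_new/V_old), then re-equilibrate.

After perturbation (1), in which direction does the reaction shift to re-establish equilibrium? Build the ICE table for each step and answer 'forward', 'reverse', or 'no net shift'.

Q₀ = 2.1311e-04 vs Keq = 412.8 ⇒ Q<K, forward
Step 1:
                    E           B           G           J
  I            0.1847         4.4       1.263     0.01479
  C           -0.1846     -0.1846     -0.1846      0.3692
  E        7.8594e-05       4.215       1.078       0.384
  solve Keq expr → x = 0.1846; check Q = 412.8
Then change container volume by factor 1.25 (V_new/V_old).
Step 2:
                    E           B           G           J
  I        6.2875e-05       3.372      0.8627      0.3072
  C        1.5701e-05  1.5701e-05  1.5701e-05 -3.1402e-05
  E        7.8576e-05       3.372      0.8627      0.3072
  solve Keq expr → x = -1.5701e-05; check Q = 412.8

Direction: reverse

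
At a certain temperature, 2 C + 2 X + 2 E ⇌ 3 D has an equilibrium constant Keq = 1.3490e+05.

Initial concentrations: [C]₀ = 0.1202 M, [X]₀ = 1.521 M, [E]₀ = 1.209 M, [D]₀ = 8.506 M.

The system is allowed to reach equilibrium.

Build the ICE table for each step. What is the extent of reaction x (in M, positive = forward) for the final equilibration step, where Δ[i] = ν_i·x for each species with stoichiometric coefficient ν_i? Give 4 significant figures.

Q₀ = 1.2597e+04 vs Keq = 1.3490e+05 ⇒ Q<K, forward
Step 1:
                    C           X           E           D
  I            0.1202       1.521       1.209       8.506
  C          -0.07796    -0.07796    -0.07796      0.1169
  E           0.04224       1.443       1.131       8.623
  solve Keq expr → x = 0.03898; check Q = 1.3490e+05

x = 0.03898 M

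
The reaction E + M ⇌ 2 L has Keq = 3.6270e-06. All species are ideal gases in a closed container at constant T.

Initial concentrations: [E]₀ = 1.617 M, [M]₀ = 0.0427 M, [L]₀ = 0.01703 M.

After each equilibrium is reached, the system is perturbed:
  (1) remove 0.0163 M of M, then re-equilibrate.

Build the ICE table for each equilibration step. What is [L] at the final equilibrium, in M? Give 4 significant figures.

Q₀ = 0.0042 vs Keq = 3.6270e-06 ⇒ Q>K, reverse
Step 1:
                  E         M         L
  I           1.617    0.0427   0.01703
  C        0.008241  0.008241  -0.01648
  E           1.625   0.05094 5.4798e-04
  solve Keq expr → x = -0.008241; check Q = 3.6270e-06
Then remove 0.0163 M of M.
Step 2:
                  E         M         L
  I           1.625   0.03464 5.4798e-04
  C       4.7889e-05 4.7889e-05 -9.5778e-05
  E           1.625   0.03469 4.5220e-04
  solve Keq expr → x = -4.7889e-05; check Q = 3.6270e-06

[L]_eq = 4.5220e-04 M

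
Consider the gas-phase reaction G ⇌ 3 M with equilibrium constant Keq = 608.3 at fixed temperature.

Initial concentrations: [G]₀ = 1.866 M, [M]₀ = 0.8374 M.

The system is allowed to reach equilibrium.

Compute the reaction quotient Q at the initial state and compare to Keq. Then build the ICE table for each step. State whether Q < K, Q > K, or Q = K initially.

Q₀ = 0.3147; Q < K (proceeds forward)

Q₀ = 0.3147 vs Keq = 608.3 ⇒ Q<K, forward
Step 1:
                  G         M
  Initial     1.866    0.8374
  Change     -1.581     4.742
  Equil      0.2855     5.579
  solve Keq expr → x = 1.581; check Q = 608.3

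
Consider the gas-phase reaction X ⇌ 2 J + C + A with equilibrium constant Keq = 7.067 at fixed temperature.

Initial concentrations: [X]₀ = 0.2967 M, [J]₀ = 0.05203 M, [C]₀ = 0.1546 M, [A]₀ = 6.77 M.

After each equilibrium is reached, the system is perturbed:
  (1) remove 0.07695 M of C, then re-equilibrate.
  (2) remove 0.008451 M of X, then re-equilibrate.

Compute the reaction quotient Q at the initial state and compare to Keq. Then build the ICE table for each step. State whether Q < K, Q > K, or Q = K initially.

Q₀ = 0.00955 vs Keq = 7.067 ⇒ Q<K, forward
Step 1:
                   X          J          C          A
  Initial     0.2967    0.05203     0.1546       6.77
  Change     -0.2134     0.4267     0.2134     0.2134
  Equil      0.08334     0.4788      0.368      6.983
  solve Keq expr → x = 0.2134; check Q = 7.067
Then remove 0.07695 M of C.
Step 2:
                   X          J          C          A
  Initial    0.08334     0.4788      0.291      6.983
  Change    -0.00959    0.01918    0.00959    0.00959
  Equil      0.07375     0.4979     0.3006      6.993
  solve Keq expr → x = 0.00959; check Q = 7.067
Then remove 0.008451 M of X.
Step 3:
                   X          J          C          A
  Initial     0.0653     0.4979     0.3006      6.993
  Change     0.00461  -0.009219   -0.00461   -0.00461
  Equil      0.06991     0.4887      0.296      6.988
  solve Keq expr → x = -0.00461; check Q = 7.067

Q₀ = 0.00955; Q < K (proceeds forward)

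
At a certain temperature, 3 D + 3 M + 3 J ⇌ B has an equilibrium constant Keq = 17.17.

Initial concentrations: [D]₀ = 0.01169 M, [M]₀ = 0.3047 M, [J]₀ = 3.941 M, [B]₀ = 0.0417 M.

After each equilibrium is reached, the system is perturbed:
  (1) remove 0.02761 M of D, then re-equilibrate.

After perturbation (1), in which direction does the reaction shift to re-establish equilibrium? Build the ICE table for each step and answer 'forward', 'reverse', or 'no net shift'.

Direction: reverse

Q₀ = 1.5075e+04 vs Keq = 17.17 ⇒ Q>K, reverse
Step 1:
                   D          M          J          B
  init       0.01169     0.3047      3.941     0.0417
  Δ           0.0615     0.0615     0.0615    -0.0205
  eq         0.07319     0.3662      4.003     0.0212
  solve Keq expr → x = -0.0205; check Q = 17.17
Then remove 0.02761 M of D.
Step 2:
                   D          M          J          B
  init       0.04558     0.3662      4.003     0.0212
  Δ          0.01713    0.01713    0.01713  -0.005709
  eq         0.06271     0.3833       4.02    0.01549
  solve Keq expr → x = -0.005709; check Q = 17.17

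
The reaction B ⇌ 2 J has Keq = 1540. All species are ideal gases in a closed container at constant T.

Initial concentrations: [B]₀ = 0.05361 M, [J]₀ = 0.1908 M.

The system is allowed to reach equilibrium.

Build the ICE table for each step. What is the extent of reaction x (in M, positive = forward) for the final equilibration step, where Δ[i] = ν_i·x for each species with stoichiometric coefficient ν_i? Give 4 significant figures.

x = 0.05355 M

Q₀ = 0.6791 vs Keq = 1540 ⇒ Q<K, forward
Step 1:
                    B           J
  I           0.05361      0.1908
  C          -0.05355      0.1071
  E        5.7628e-05      0.2979
  solve Keq expr → x = 0.05355; check Q = 1540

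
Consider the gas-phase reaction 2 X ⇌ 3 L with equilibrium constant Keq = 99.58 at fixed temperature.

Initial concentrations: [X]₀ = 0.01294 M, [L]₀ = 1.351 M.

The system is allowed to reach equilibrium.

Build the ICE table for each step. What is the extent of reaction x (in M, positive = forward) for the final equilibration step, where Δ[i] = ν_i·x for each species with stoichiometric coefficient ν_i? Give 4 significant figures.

x = -0.05761 M

Q₀ = 1.4726e+04 vs Keq = 99.58 ⇒ Q>K, reverse
Step 1:
                    X           L
  Initial     0.01294       1.351
  Change       0.1152     -0.1728
  Equil        0.1282       1.178
  solve Keq expr → x = -0.05761; check Q = 99.58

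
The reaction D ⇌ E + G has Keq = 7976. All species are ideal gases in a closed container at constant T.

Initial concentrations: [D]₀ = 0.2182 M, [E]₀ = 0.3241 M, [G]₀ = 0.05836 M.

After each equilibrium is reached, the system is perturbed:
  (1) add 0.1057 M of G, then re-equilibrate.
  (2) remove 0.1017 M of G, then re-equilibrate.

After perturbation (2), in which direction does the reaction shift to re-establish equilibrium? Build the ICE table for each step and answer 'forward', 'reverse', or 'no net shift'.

Q₀ = 0.08668 vs Keq = 7976 ⇒ Q<K, forward
Step 1:
                   D          E          G
  init        0.2182     0.3241    0.05836
  Δ          -0.2182     0.2182     0.2182
  eq      1.8802e-05     0.5423     0.2765
  solve Keq expr → x = 0.2182; check Q = 7976
Then add 0.1057 M of G.
Step 2:
                   D          E          G
  init    1.8802e-05     0.5423     0.3822
  Δ       7.1856e-06 -7.1856e-06 -7.1856e-06
  eq      2.5987e-05     0.5423     0.3822
  solve Keq expr → x = -7.1856e-06; check Q = 7976
Then remove 0.1017 M of G.
Step 3:
                   D          E          G
  init    2.5987e-05     0.5423     0.2805
  Δ       -6.9137e-06 6.9137e-06 6.9137e-06
  eq      1.9074e-05     0.5423     0.2805
  solve Keq expr → x = 6.9137e-06; check Q = 7976

Direction: forward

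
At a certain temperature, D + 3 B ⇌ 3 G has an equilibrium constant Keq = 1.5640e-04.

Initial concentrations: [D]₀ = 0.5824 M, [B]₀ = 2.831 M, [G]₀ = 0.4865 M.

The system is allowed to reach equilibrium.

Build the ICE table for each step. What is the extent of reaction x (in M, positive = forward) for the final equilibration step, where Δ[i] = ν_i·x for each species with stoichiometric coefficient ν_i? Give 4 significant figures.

x = -0.1118 M

Q₀ = 0.008714 vs Keq = 1.5640e-04 ⇒ Q>K, reverse
Step 1:
                    D           B           G
  I            0.5824       2.831      0.4865
  C            0.1118      0.3354     -0.3354
  E            0.6942       3.166      0.1511
  solve Keq expr → x = -0.1118; check Q = 1.5640e-04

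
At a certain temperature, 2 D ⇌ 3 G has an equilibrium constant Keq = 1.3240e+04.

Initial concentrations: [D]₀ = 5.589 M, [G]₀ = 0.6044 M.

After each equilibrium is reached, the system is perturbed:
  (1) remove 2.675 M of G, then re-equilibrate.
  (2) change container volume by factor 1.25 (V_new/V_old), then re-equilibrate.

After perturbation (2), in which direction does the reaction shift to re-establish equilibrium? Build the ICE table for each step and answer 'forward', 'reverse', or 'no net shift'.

Direction: forward

Q₀ = 0.007068 vs Keq = 1.3240e+04 ⇒ Q<K, forward
Step 1:
                  D         G
  init        5.589    0.6044
  Δ          -5.368     8.052
  eq         0.2213     8.656
  solve Keq expr → x = 2.684; check Q = 1.3240e+04
Then remove 2.675 M of G.
Step 2:
                  D         G
  init       0.2213     5.981
  Δ        -0.08988    0.1348
  eq         0.1314     6.116
  solve Keq expr → x = 0.04494; check Q = 1.3240e+04
Then change container volume by factor 1.25 (V_new/V_old).
Step 3:
                  D         G
  init       0.1052     4.893
  Δ        -0.01064   0.01596
  eq        0.09451     4.909
  solve Keq expr → x = 0.00532; check Q = 1.3240e+04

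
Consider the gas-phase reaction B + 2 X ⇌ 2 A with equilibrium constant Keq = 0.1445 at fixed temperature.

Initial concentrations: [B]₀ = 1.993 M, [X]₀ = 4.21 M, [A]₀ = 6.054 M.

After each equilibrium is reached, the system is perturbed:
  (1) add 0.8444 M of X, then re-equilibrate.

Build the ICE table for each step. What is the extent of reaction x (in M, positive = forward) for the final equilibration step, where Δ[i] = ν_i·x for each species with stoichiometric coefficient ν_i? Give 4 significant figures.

x = 0.1364 M

Q₀ = 1.038 vs Keq = 0.1445 ⇒ Q>K, reverse
Step 1:
                   B          X          A
  init         1.993       4.21      6.054
  Δ           0.9925      1.985     -1.985
  eq           2.986      6.195      4.069
  solve Keq expr → x = -0.9925; check Q = 0.1445
Then add 0.8444 M of X.
Step 2:
                   B          X          A
  init         2.986      7.039      4.069
  Δ          -0.1364    -0.2728     0.2728
  eq           2.849      6.767      4.342
  solve Keq expr → x = 0.1364; check Q = 0.1445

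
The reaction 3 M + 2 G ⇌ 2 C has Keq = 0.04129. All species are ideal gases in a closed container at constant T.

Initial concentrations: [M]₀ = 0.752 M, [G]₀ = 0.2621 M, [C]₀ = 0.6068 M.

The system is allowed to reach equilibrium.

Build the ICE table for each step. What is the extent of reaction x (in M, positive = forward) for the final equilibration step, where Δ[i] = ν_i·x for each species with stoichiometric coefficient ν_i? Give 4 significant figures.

Q₀ = 12.6 vs Keq = 0.04129 ⇒ Q>K, reverse
Step 1:
                    M           G           C
  init          0.752      0.2621      0.6068
  Δ            0.5958      0.3972     -0.3972
  eq            1.348      0.6593      0.2096
  solve Keq expr → x = -0.1986; check Q = 0.04129

x = -0.1986 M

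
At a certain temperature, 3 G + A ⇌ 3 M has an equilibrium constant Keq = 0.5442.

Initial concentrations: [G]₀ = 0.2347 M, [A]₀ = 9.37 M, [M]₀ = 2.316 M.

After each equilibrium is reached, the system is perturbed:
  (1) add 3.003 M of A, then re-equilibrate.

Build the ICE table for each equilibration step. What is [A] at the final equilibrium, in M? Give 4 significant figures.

[A]_eq = 12.59 M

Q₀ = 102.6 vs Keq = 0.5442 ⇒ Q>K, reverse
Step 1:
                  G         A         M
  Initial    0.2347      9.37     2.316
  Change     0.6978    0.2326   -0.6978
  Equil      0.9325     9.603     1.618
  solve Keq expr → x = -0.2326; check Q = 0.5442
Then add 3.003 M of A.
Step 2:
                  G         A         M
  Initial    0.9325     12.61     1.618
  Change   -0.05271  -0.01757   0.05271
  Equil      0.8798     12.59     1.671
  solve Keq expr → x = 0.01757; check Q = 0.5442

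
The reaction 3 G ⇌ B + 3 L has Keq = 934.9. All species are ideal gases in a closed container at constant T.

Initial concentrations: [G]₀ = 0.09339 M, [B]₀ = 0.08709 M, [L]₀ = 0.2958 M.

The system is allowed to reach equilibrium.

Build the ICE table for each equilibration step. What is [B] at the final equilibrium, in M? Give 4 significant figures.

[B]_eq = 0.1121 M

Q₀ = 2.767 vs Keq = 934.9 ⇒ Q<K, forward
Step 1:
                  G         B         L
  I         0.09339   0.08709    0.2958
  C         -0.0751   0.02503    0.0751
  E         0.01829    0.1121    0.3709
  solve Keq expr → x = 0.02503; check Q = 934.9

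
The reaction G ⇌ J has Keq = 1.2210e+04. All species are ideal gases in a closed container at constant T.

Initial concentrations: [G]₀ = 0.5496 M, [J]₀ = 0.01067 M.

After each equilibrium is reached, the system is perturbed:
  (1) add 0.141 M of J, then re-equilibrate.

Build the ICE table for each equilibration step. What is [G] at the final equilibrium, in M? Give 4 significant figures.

Q₀ = 0.01941 vs Keq = 1.2210e+04 ⇒ Q<K, forward
Step 1:
                  G         J
  I          0.5496   0.01067
  C         -0.5496    0.5496
  E       4.5882e-05    0.5602
  solve Keq expr → x = 0.5496; check Q = 1.2210e+04
Then add 0.141 M of J.
Step 2:
                  G         J
  I       4.5882e-05    0.7012
  C       1.1547e-05 -1.1547e-05
  E       5.7429e-05    0.7012
  solve Keq expr → x = -1.1547e-05; check Q = 1.2210e+04

[G]_eq = 5.7429e-05 M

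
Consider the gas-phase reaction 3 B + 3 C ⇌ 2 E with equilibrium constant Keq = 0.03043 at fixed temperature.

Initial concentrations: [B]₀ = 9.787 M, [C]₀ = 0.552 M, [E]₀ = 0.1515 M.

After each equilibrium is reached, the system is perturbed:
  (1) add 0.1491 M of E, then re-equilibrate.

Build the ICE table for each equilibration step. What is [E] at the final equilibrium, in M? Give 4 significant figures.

Q₀ = 1.4557e-04 vs Keq = 0.03043 ⇒ Q<K, forward
Step 1:
                    B           C           E
  Initial       9.787       0.552      0.1515
  Change      -0.3683     -0.3683      0.2455
  Equil         9.419      0.1837       0.397
  solve Keq expr → x = 0.1228; check Q = 0.03043
Then add 0.1491 M of E.
Step 2:
                    B           C           E
  Initial       9.419      0.1837      0.5461
  Change      0.03597     0.03597    -0.02398
  Equil         9.455      0.2197      0.5221
  solve Keq expr → x = -0.01199; check Q = 0.03043

[E]_eq = 0.5221 M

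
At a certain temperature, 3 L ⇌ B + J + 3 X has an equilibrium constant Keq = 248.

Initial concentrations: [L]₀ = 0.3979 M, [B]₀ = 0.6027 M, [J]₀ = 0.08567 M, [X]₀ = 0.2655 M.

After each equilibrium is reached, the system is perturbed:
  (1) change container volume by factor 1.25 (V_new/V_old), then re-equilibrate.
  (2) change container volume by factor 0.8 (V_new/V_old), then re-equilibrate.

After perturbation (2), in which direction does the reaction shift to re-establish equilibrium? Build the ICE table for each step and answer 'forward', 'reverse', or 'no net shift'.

Direction: reverse

Q₀ = 0.01534 vs Keq = 248 ⇒ Q<K, forward
Step 1:
                  L         B         J         X
  I          0.3979    0.6027   0.08567    0.2655
  C         -0.3468    0.1156    0.1156    0.3468
  E         0.05114    0.7183    0.2013    0.6123
  solve Keq expr → x = 0.1156; check Q = 248
Then change container volume by factor 1.25 (V_new/V_old).
Step 2:
                  L         B         J         X
  I         0.04092    0.5746     0.161    0.4898
  C       -0.005126  0.001709  0.001709  0.005126
  E         0.03579    0.5763    0.1627    0.4949
  solve Keq expr → x = 0.001709; check Q = 248
Then change container volume by factor 0.8 (V_new/V_old).
Step 3:
                  L         B         J         X
  I         0.04474    0.7204    0.2034    0.6187
  C        0.006407 -0.002136 -0.002136 -0.006407
  E         0.05114    0.7183    0.2013    0.6123
  solve Keq expr → x = -0.002136; check Q = 248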